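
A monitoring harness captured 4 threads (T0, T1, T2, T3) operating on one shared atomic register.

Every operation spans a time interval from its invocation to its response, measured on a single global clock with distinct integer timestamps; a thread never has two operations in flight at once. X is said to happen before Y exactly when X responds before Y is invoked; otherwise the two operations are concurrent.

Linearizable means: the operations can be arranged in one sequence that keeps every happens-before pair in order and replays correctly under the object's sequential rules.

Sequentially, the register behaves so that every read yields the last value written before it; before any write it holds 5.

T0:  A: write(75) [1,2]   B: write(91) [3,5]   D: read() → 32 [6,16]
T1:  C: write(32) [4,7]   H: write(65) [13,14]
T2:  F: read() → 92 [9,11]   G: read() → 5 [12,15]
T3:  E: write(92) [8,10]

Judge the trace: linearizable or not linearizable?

not linearizable

already the first 15 events (up to G's response at time 15) admit no linearization; the first 14 still do
7 completed operations, 8 real-time-consistent orders — every atomic register replay fails
including or dropping the 1 pending operation (D) in any combination fails
take A, B, C, E, F, G, H (pending dropped): step 6 already fails, because G read() → 5 cannot occur there
take A, B, C, E, F, H, G (pending dropped): step 7 already fails, because G read() → 5 cannot occur there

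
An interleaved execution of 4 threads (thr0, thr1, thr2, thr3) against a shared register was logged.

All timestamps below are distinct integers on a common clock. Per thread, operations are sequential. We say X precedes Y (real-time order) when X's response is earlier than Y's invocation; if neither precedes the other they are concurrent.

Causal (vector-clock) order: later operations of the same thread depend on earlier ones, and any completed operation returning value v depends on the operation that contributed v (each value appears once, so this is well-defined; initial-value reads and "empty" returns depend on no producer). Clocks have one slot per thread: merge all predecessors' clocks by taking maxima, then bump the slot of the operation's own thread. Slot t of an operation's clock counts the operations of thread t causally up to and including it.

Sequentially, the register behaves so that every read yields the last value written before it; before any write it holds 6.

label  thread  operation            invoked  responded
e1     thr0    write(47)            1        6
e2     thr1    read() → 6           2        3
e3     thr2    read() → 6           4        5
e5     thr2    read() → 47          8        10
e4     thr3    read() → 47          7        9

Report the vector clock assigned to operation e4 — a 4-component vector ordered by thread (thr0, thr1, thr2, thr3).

(1, 0, 0, 1)

VC(e3, invoked at 4): no causal predecessors; +1 on thr2 → (0, 0, 1, 0)
VC(e2, invoked at 2): no causal predecessors; +1 on thr1 → (0, 1, 0, 0)
VC(e1, invoked at 1): no causal predecessors; +1 on thr0 → (1, 0, 0, 0)
from VC(e1)=(1, 0, 0, 0), e4 (invoked 7) maxes components and bumps thr3 → (1, 0, 0, 1)
from VC(e1)=(1, 0, 0, 0), VC(e3)=(0, 0, 1, 0), e5 (invoked 8) maxes components and bumps thr2 → (1, 0, 2, 0)
target: VC(e4) = (1, 0, 0, 1)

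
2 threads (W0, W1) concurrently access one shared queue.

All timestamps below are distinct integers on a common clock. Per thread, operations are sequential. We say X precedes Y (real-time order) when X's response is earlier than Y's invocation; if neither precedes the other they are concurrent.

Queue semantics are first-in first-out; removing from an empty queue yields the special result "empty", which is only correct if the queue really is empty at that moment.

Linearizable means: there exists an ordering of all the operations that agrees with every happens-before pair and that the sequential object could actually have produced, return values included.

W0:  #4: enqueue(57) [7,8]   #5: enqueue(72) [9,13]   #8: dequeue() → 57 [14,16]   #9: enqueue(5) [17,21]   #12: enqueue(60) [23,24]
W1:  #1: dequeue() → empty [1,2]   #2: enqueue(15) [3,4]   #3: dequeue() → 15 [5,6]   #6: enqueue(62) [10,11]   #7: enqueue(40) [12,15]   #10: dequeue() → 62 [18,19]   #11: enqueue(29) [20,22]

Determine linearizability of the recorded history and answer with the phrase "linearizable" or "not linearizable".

witness order: #1, #2, #3, #4, #6, #5, #7, #8, #9, #10, #11, #12
after step 1 (#1 dequeue() → empty): queue <>
after step 2 (#2 enqueue(15)): queue <15>
after step 3 (#3 dequeue() → 15): queue <>
after step 4 (#4 enqueue(57)): queue <57>
after step 5 (#6 enqueue(62)): queue <57,62>
after step 6 (#5 enqueue(72)): queue <57,62,72>
after step 7 (#7 enqueue(40)): queue <57,62,72,40>
after step 8 (#8 dequeue() → 57): queue <62,72,40>
after step 9 (#9 enqueue(5)): queue <62,72,40,5>
after step 10 (#10 dequeue() → 62): queue <72,40,5>
after step 11 (#11 enqueue(29)): queue <72,40,5,29>
after step 12 (#12 enqueue(60)): queue <72,40,5,29,60>

linearizable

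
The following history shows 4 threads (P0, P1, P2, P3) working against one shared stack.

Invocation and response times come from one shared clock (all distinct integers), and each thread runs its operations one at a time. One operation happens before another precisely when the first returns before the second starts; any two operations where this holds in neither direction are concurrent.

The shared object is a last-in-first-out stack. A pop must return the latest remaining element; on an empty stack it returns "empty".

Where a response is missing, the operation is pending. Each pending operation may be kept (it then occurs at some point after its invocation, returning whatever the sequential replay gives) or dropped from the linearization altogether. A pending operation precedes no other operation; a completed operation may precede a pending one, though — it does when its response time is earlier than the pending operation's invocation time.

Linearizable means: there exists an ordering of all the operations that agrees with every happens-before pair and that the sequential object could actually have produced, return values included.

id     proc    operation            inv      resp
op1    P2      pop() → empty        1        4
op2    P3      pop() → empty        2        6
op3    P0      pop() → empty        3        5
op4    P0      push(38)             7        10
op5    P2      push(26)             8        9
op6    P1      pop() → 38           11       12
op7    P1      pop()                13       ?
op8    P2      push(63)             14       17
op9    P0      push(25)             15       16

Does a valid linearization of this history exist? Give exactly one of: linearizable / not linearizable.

one valid linearization: op1, op2, op3, op5, op4, op6, op7, op8, op9
step 1: op1 pop() → empty — stack <>
step 2: op2 pop() → empty — stack <>
step 3: op3 pop() → empty — stack <>
step 4: op5 push(26) — stack <26>
step 5: op4 push(38) — stack <26,38>
step 6: op6 pop() → 38 — stack <26>
step 7: op7 pop() (pending, included) — stack <>
step 8: op8 push(63) — stack <63>
step 9: op9 push(25) — stack <63,25>

linearizable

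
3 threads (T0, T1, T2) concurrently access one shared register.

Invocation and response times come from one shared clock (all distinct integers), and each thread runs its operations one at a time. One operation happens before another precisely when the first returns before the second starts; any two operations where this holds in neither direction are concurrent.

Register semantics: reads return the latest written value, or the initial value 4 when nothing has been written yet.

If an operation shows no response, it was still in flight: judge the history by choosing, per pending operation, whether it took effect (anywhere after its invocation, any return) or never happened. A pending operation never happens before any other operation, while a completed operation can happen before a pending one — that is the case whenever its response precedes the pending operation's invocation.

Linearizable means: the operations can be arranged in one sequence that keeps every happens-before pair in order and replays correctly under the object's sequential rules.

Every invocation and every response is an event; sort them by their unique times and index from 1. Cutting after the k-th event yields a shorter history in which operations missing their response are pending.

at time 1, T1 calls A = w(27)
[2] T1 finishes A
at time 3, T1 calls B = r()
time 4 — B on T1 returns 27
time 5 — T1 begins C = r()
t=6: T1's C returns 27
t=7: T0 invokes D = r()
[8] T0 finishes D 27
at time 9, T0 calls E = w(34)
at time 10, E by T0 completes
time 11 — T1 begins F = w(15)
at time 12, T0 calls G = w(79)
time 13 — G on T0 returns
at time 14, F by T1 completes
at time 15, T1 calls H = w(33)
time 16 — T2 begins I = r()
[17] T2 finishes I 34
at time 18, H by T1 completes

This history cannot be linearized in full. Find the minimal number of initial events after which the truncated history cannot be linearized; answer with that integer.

events 1..16 are still linearizable — one witness is A, B, C, D, E, F, G:
1. A w(27), leaving value 27
2. B r() → 27, leaving value 27
3. C r() → 27, leaving value 27
4. D r() → 27, leaving value 27
5. E w(34), leaving value 34
6. F w(15), leaving value 15
7. G w(79), leaving value 79
include event 17 — I responding at 17 — and every candidate order breaks
no completion choice of the 1 pending operation (H) rescues it — every subset was tried
one such order, A, B, C, D, E, F, G, I (pending dropped), breaks at step 8 where I r() → 34 is illegal
one such order, A, B, C, D, E, G, F, I (pending dropped), breaks at step 8 where I r() → 34 is illegal

17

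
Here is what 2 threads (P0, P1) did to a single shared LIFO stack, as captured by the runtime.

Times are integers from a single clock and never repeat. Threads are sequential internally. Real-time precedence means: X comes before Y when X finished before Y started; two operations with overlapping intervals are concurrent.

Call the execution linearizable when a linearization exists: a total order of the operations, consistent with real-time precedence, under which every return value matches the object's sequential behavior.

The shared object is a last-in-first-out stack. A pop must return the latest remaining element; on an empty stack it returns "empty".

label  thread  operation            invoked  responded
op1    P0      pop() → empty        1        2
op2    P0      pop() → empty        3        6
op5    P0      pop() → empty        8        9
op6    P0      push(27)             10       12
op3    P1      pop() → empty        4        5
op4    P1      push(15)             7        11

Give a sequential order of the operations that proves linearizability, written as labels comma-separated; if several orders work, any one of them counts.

op1, op2, op3, op5, op4, op6

after step 1 (op1 pop() → empty): stack <>
after step 2 (op2 pop() → empty): stack <>
after step 3 (op3 pop() → empty): stack <>
after step 4 (op5 pop() → empty): stack <>
after step 5 (op4 push(15)): stack <15>
after step 6 (op6 push(27)): stack <15,27>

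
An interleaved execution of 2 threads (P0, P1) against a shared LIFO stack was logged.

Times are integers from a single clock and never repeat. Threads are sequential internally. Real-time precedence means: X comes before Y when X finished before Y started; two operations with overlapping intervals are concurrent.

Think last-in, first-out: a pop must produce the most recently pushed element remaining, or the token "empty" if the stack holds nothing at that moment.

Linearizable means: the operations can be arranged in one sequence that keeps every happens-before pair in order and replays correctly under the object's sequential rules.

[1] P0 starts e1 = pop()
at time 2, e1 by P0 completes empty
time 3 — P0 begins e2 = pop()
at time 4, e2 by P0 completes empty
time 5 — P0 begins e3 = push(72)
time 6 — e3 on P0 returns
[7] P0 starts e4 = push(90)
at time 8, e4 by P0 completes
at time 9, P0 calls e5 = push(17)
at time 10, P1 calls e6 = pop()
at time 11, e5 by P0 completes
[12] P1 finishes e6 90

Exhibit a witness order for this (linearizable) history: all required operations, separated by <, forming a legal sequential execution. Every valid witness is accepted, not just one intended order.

step 1: e1 pop() → empty — stack <>
step 2: e2 pop() → empty — stack <>
step 3: e3 push(72) — stack <72>
step 4: e4 push(90) — stack <72,90>
step 5: e6 pop() → 90 — stack <72>
step 6: e5 push(17) — stack <72,17>

e1 < e2 < e3 < e4 < e6 < e5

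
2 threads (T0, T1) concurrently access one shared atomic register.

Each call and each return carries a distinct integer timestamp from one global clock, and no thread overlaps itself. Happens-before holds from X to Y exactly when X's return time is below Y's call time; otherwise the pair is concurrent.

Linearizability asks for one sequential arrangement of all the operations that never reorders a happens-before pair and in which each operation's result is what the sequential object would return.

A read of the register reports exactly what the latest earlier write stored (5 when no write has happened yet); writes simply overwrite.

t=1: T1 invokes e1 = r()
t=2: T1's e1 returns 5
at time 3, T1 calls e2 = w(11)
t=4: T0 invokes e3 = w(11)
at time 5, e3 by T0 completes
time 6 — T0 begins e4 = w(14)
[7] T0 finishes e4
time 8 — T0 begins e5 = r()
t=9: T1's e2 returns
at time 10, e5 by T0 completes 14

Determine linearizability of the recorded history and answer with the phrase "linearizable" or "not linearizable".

linearizable

witness order: e1, e2, e3, e4, e5
1. e1 r() → 5, leaving value 5
2. e2 w(11), leaving value 11
3. e3 w(11), leaving value 11
4. e4 w(14), leaving value 14
5. e5 r() → 14, leaving value 14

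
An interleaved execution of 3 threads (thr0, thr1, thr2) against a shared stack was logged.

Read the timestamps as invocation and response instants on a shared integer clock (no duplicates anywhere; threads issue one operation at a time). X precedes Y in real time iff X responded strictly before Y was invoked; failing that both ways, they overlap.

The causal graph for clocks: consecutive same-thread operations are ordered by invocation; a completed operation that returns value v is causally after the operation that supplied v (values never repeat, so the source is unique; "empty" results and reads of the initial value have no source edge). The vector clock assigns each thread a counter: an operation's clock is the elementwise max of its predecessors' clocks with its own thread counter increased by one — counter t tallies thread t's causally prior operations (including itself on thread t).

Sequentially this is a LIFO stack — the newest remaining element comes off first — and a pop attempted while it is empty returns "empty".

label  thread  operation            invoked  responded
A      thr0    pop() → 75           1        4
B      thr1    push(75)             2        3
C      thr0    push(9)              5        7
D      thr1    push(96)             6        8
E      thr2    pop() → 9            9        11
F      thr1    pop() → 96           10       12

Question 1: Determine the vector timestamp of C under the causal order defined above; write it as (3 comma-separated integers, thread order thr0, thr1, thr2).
VC(B, invoked at 2): no causal predecessors; +1 on thr1 → (0, 1, 0)
invoked at 6, D merges VC(B)=(0, 1, 0) and bumps thr1's slot → (0, 2, 0)
invoked at 1, A merges VC(B)=(0, 1, 0) and bumps thr0's slot → (1, 1, 0)
invoked at 10, F merges VC(D)=(0, 2, 0) and bumps thr1's slot → (0, 3, 0)
invoked at 5, C merges VC(A)=(1, 1, 0) and bumps thr0's slot → (2, 1, 0)
invoked at 9, E merges VC(C)=(2, 1, 0) and bumps thr2's slot → (2, 1, 1)
target: VC(C) = (2, 1, 0)

(2, 1, 0)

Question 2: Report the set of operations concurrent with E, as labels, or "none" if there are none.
E runs from 9 to 11; window-overlapping ops are concurrent
A [1,4]: before
B [2,3]: before
C [5,7]: before
D [6,8]: before
F [10,12]: concurrent

F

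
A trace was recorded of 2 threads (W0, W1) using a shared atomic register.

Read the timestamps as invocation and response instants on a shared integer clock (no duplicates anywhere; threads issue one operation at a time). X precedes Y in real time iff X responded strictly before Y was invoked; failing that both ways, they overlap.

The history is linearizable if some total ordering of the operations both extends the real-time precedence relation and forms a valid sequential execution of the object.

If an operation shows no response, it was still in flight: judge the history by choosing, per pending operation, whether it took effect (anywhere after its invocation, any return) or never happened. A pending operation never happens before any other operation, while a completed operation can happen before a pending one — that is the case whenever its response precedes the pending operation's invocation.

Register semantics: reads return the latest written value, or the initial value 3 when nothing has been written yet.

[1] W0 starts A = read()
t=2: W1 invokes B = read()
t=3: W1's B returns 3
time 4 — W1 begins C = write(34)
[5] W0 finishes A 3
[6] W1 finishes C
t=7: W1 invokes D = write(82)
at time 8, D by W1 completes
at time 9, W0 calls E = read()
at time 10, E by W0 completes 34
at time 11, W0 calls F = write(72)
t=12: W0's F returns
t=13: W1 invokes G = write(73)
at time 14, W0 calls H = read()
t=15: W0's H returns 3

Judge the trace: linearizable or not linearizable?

not linearizable

already the first 10 events (up to E's response at time 10) admit no linearization; the first 9 still do
checked exhaustively: 3 real-time-consistent orders of 5 completed operations, zero legal atomic register replays
for example A, B, C, D, E fails at step 5: E read() → 34 is not legal there
for example B, A, C, D, E fails at step 5: E read() → 34 is not legal there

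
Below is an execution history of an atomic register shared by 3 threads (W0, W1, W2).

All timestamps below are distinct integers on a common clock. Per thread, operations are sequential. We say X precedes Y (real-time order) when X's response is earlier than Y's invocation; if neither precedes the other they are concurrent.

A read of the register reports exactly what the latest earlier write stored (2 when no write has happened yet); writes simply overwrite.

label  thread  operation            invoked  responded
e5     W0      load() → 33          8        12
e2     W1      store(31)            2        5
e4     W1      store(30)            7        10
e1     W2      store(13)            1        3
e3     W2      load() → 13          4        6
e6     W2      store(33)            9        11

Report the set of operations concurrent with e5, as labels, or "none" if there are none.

e4, e6

overlap test against e5 [8,12]: concurrent iff the interval meets 8..12
e1 [1,3]: before
e2 [2,5]: before
e3 [4,6]: before
e4 [7,10]: concurrent
e6 [9,11]: concurrent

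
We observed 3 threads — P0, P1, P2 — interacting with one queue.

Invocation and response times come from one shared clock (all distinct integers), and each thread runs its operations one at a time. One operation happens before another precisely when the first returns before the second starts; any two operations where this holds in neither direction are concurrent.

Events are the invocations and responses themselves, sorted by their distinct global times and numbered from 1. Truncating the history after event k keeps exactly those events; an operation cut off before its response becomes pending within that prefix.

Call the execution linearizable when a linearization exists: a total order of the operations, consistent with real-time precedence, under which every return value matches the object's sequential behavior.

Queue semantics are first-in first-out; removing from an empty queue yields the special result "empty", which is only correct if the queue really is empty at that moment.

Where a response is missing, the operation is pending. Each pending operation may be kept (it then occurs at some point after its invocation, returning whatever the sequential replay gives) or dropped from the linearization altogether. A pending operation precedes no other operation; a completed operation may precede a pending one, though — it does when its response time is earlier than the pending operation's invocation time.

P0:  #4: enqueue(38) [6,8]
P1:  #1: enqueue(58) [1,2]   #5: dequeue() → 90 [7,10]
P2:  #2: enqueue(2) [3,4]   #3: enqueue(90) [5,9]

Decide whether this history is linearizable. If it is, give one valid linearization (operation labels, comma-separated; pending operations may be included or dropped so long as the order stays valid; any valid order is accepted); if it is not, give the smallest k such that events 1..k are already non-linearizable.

not linearizable — minimal violating prefix: 10 events

events 1..9 are fine; event 10 — the response of #5 at time 10 — makes the prefix non-linearizable
6 orders of the 5 completed queue ops respect real time; none is legal
sample order #1, #2, #3, #4, #5 stalls at step 5 — #5 dequeue() → 90 has no legal effect
sample order #1, #2, #3, #5, #4 stalls at step 4 — #5 dequeue() → 90 has no legal effect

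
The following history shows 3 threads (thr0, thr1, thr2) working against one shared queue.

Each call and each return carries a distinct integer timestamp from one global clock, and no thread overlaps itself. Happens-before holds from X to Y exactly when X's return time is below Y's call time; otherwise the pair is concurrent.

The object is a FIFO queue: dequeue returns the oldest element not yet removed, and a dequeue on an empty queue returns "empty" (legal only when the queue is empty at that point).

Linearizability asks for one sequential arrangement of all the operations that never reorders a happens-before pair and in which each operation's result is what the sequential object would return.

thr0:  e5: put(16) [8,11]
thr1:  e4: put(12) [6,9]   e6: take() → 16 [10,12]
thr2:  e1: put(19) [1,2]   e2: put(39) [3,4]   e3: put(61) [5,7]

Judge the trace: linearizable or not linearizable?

already the first 12 events (up to e6's response at time 12) admit no linearization; the first 11 still do
checked exhaustively: 5 real-time-consistent orders of 6 completed operations, zero legal queue replays
e.g. e1, e2, e3, e4, e5, e6: illegal at step 6, since e6 take() → 16 cannot apply there
e.g. e1, e2, e3, e4, e6, e5: illegal at step 5, since e6 take() → 16 cannot apply there

not linearizable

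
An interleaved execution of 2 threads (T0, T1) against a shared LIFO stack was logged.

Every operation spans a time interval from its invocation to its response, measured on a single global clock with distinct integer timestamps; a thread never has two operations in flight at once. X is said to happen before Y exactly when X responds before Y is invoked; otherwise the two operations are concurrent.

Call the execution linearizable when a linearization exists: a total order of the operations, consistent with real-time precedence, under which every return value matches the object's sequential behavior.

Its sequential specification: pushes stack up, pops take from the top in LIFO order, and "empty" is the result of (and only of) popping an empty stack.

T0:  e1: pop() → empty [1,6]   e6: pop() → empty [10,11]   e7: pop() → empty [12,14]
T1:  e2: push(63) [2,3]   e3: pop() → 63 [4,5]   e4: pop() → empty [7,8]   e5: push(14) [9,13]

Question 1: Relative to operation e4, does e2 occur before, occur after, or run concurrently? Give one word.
before

e2 spans [2,3], e4 spans [7,8]
resp(e2)=3 < inv(e4)=7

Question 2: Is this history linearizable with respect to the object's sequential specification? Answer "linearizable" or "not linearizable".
linearizable

witness order: e1, e2, e3, e4, e6, e7, e5
step 1: e1 pop() → empty — stack <>
step 2: e2 push(63) — stack <63>
step 3: e3 pop() → 63 — stack <>
step 4: e4 pop() → empty — stack <>
step 5: e6 pop() → empty — stack <>
step 6: e7 pop() → empty — stack <>
step 7: e5 push(14) — stack <14>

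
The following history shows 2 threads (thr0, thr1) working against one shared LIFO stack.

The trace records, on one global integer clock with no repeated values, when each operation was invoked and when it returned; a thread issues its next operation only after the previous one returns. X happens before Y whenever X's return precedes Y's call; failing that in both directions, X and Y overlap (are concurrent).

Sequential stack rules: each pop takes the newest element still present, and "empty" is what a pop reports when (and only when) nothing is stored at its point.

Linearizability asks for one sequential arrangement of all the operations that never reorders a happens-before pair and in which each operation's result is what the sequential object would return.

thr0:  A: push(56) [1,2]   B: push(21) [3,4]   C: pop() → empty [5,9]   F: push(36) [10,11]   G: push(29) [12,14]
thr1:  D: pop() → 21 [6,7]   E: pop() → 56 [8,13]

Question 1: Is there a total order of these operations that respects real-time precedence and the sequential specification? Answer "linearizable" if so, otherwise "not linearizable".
linearizable

one valid linearization: A, B, D, E, C, F, G
1. A push(56), leaving stack <56>
2. B push(21), leaving stack <56,21>
3. D pop() → 21, leaving stack <56>
4. E pop() → 56, leaving stack <>
5. C pop() → empty, leaving stack <>
6. F push(36), leaving stack <36>
7. G push(29), leaving stack <36,29>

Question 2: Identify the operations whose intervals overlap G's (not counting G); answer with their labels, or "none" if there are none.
E

overlap test against G [12,14]: concurrent iff the interval meets 12..14
A [1,2]: before
B [3,4]: before
C [5,9]: before
D [6,7]: before
E [8,13]: concurrent
F [10,11]: before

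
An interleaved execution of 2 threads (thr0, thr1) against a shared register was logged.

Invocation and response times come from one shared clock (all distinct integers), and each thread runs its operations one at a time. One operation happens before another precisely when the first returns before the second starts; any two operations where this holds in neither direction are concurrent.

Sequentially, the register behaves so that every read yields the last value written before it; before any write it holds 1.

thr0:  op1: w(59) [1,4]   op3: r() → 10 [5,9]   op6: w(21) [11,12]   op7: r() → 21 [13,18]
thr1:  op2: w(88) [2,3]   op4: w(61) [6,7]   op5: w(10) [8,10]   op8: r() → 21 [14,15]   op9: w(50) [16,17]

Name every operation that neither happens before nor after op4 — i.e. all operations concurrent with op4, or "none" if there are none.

op3

op4 spans [6,7]: anything still running between times 6 and 7 counts as concurrent
op1 [1,4]: before
op2 [2,3]: before
op3 [5,9]: concurrent
op5 [8,10]: after
op6 [11,12]: after
op7 [13,18]: after
op8 [14,15]: after
op9 [16,17]: after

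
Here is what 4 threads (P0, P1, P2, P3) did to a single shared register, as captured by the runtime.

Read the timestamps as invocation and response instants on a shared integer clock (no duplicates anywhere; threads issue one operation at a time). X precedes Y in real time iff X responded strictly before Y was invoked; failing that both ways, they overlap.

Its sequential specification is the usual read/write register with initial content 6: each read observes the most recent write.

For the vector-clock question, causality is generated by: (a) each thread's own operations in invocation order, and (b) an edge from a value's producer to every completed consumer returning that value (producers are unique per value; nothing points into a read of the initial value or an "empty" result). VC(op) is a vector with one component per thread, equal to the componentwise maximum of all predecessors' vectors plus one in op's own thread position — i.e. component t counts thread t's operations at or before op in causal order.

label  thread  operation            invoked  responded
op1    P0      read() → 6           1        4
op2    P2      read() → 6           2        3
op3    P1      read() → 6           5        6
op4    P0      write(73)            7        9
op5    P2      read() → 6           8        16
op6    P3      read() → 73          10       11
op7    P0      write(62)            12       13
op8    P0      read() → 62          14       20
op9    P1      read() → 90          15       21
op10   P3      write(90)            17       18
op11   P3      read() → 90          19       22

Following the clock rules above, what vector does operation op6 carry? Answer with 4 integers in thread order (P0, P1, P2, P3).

(2, 0, 0, 1)

root op op2, invoked 2: fresh clock plus P2's own tick → (0, 0, 1, 0)
root op op3, invoked 5: fresh clock plus P1's own tick → (0, 1, 0, 0)
root op op1, invoked 1: fresh clock plus P0's own tick → (1, 0, 0, 0)
op5, invoked 8, takes VC(op2)=(0, 0, 1, 0) under max, adds 1 for P2 → (0, 0, 2, 0)
op4, invoked 7, takes VC(op1)=(1, 0, 0, 0) under max, adds 1 for P0 → (2, 0, 0, 0)
op6, invoked 10, takes VC(op4)=(2, 0, 0, 0) under max, adds 1 for P3 → (2, 0, 0, 1)
op7, invoked 12, takes VC(op4)=(2, 0, 0, 0) under max, adds 1 for P0 → (3, 0, 0, 0)
op10, invoked 17, takes VC(op6)=(2, 0, 0, 1) under max, adds 1 for P3 → (2, 0, 0, 2)
op8, invoked 14, takes VC(op7)=(3, 0, 0, 0) under max, adds 1 for P0 → (4, 0, 0, 0)
op11, invoked 19, takes VC(op10)=(2, 0, 0, 2) under max, adds 1 for P3 → (2, 0, 0, 3)
op9, invoked 15, takes VC(op3)=(0, 1, 0, 0), VC(op10)=(2, 0, 0, 2) under max, adds 1 for P1 → (2, 2, 0, 2)
target: VC(op6) = (2, 0, 0, 1)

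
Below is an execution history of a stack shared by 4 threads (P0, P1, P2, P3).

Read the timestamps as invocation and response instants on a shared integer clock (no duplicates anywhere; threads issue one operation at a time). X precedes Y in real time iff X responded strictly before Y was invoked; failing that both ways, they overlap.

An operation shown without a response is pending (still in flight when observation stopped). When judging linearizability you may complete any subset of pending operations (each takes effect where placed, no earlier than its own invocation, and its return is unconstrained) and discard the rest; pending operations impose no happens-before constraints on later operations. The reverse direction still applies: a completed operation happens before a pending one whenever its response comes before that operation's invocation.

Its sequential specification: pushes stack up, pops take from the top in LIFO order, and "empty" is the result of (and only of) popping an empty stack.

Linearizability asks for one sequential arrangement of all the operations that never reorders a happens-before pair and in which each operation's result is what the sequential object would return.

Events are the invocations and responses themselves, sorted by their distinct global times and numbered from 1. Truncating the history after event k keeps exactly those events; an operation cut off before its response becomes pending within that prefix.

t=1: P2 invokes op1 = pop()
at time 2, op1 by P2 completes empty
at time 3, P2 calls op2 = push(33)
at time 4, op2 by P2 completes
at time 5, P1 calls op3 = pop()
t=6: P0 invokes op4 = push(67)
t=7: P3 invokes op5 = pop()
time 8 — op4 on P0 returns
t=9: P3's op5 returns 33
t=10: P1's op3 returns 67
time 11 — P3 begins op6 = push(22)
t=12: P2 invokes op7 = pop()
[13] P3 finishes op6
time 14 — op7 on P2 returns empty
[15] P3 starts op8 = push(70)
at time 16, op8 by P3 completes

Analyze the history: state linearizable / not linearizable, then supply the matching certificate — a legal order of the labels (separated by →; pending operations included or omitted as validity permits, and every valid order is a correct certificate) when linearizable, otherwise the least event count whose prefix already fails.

linearizable — witness: op1 → op2 → op4 → op3 → op5 → op7 → op6 → op8

1. op1 pop() → empty, leaving stack <>
2. op2 push(33), leaving stack <33>
3. op4 push(67), leaving stack <33,67>
4. op3 pop() → 67, leaving stack <33>
5. op5 pop() → 33, leaving stack <>
6. op7 pop() → empty, leaving stack <>
7. op6 push(22), leaving stack <22>
8. op8 push(70), leaving stack <22,70>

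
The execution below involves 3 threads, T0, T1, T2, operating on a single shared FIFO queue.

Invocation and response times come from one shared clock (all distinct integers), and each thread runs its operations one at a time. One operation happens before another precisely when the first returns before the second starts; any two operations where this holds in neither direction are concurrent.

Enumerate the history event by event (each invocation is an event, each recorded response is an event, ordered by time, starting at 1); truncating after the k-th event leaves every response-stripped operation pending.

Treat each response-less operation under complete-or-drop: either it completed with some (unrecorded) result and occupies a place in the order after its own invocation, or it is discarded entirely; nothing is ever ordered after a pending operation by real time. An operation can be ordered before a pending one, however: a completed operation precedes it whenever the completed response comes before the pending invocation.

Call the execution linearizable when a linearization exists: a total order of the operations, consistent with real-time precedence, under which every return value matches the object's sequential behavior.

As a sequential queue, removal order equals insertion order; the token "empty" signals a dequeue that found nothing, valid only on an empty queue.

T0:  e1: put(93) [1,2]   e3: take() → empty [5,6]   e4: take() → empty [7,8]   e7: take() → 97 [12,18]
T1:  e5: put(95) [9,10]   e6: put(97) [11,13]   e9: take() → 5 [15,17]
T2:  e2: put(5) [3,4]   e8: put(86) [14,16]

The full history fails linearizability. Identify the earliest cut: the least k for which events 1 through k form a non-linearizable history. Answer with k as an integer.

6

one valid order for events 1..5 is e1, e2:
1. e1 put(93), leaving queue <93>
2. e2 put(5), leaving queue <93,5>
once event 6 joins (e3's response, time 6), exhaustive search finds no witness
take e1, e2, e3: step 3 already fails, because e3 take() → empty cannot occur there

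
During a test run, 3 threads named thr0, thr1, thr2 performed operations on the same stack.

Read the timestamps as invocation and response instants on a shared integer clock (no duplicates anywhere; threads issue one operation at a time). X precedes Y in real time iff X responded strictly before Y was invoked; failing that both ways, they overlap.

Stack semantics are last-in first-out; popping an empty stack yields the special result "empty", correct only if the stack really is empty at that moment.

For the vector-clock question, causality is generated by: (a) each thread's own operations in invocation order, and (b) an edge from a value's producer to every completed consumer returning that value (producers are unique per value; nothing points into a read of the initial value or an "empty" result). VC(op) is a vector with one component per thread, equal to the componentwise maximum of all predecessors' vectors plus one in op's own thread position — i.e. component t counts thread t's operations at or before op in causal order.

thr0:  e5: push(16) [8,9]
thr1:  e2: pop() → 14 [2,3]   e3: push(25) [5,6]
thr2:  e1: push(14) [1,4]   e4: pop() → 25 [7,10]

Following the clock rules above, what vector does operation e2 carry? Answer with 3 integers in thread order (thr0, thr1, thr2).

root op e1, invoked 1: fresh clock plus thr2's own tick → (0, 0, 1)
root op e5, invoked 8: fresh clock plus thr0's own tick → (1, 0, 0)
VC(e2, invoked at 2): max of VC(e1)=(0, 0, 1), then +1 on thread thr1 → (0, 1, 1)
VC(e3, invoked at 5): max of VC(e2)=(0, 1, 1), then +1 on thread thr1 → (0, 2, 1)
VC(e4, invoked at 7): max of VC(e1)=(0, 0, 1), VC(e3)=(0, 2, 1), then +1 on thread thr2 → (0, 2, 2)
target: VC(e2) = (0, 1, 1)

(0, 1, 1)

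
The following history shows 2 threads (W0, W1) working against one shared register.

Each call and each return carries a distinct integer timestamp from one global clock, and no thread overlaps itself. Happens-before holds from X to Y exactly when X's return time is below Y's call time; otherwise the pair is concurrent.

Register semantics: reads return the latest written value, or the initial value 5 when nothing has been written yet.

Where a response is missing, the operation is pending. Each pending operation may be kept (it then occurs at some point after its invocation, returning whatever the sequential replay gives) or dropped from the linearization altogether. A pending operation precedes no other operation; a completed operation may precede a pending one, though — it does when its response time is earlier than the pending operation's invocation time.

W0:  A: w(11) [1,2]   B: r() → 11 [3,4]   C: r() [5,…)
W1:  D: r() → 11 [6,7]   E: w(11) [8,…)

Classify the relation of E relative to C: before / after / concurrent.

concurrent

E spans [8,…), C spans [5,…)
the intervals overlap in both directions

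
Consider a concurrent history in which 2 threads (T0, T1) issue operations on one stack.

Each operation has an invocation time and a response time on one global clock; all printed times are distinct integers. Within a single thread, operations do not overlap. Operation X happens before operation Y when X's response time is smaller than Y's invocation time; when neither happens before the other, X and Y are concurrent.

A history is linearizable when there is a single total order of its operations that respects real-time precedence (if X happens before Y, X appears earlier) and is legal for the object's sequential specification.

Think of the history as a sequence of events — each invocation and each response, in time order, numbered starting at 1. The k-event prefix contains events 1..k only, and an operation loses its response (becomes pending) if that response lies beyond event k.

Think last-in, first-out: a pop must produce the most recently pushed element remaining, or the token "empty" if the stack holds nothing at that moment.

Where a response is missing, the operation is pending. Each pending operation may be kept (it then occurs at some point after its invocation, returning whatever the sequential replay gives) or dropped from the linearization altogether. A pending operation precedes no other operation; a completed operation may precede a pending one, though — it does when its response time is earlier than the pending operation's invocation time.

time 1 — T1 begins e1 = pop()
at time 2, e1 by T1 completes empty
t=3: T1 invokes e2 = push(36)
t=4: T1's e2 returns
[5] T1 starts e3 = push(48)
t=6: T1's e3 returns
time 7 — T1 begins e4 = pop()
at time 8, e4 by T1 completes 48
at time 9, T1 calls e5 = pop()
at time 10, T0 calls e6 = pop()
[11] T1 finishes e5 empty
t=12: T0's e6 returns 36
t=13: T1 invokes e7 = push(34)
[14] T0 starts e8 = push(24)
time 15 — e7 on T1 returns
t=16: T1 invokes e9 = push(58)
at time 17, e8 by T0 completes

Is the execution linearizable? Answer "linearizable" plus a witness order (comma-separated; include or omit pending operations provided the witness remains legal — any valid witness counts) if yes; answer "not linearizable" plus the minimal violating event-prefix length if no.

after step 1 (e1 pop() → empty): stack <>
after step 2 (e2 push(36)): stack <36>
after step 3 (e3 push(48)): stack <36,48>
after step 4 (e4 pop() → 48): stack <36>
after step 5 (e6 pop() → 36): stack <>
after step 6 (e5 pop() → empty): stack <>
after step 7 (e7 push(34)): stack <34>
after step 8 (e8 push(24)): stack <34,24>

linearizable — witness: e1, e2, e3, e4, e6, e5, e7, e8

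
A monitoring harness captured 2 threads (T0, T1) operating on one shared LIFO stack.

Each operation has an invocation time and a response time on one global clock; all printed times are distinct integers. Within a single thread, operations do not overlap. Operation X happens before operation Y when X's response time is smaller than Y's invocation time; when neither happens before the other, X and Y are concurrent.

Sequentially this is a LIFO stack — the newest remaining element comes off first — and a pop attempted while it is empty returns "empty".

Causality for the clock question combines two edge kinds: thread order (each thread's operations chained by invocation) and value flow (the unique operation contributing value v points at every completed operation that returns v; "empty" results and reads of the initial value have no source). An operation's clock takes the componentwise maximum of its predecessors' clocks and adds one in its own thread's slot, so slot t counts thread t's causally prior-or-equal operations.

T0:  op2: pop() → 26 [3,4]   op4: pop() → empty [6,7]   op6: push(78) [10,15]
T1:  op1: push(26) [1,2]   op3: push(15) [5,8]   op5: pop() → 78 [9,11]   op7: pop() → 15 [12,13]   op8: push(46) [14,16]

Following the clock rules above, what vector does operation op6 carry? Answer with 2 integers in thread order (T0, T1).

(3, 1)

op1, invoked 1, has no incoming edges; only T1's bump applies → (0, 1)
invoked at 5, op3 merges VC(op1)=(0, 1) and bumps T1's slot → (0, 2)
invoked at 3, op2 merges VC(op1)=(0, 1) and bumps T0's slot → (1, 1)
invoked at 6, op4 merges VC(op2)=(1, 1) and bumps T0's slot → (2, 1)
invoked at 10, op6 merges VC(op4)=(2, 1) and bumps T0's slot → (3, 1)
invoked at 9, op5 merges VC(op3)=(0, 2), VC(op6)=(3, 1) and bumps T1's slot → (3, 3)
invoked at 12, op7 merges VC(op3)=(0, 2), VC(op5)=(3, 3) and bumps T1's slot → (3, 4)
invoked at 14, op8 merges VC(op7)=(3, 4) and bumps T1's slot → (3, 5)
target: VC(op6) = (3, 1)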